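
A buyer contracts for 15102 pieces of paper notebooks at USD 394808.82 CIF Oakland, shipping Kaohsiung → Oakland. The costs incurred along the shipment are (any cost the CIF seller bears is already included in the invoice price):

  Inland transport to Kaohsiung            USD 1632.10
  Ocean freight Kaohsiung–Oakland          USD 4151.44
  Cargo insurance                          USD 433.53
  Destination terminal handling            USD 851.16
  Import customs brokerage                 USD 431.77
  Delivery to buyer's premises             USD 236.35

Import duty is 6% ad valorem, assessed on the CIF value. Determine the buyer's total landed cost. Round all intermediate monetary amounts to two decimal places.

CIF: the seller pays costs through ocean freight and marine insurance to the destination port.
Already in the invoice (seller's account under CIF): inland to port, freight, insurance — exclude.
The CIF price already equals the CIF value: 394808.82
Import duty = 394808.82 × 6% = 23688.53
Buyer bears: destination terminal 851.16 + brokerage 431.77 + delivery 236.35 + duty 23688.53 = 25207.81
Landed cost = invoice 394808.82 + 25207.81 = 420016.63

Total landed cost: USD 420016.63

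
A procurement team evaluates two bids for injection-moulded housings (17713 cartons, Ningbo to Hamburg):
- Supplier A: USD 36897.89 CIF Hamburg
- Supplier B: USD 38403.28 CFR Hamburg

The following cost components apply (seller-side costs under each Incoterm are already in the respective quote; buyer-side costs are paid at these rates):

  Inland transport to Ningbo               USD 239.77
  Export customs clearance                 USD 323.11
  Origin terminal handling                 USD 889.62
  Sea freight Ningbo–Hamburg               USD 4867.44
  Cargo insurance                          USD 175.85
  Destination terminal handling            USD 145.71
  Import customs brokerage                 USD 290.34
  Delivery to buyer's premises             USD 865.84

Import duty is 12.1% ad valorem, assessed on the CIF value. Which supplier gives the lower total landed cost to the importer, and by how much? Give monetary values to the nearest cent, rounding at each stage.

Supplier A is cheaper by USD 1884.67

Supplier A (CIF):
The CIF price already equals the CIF value: 36897.89
Import duty = 36897.89 × 12.1% = 4464.64
Buyer bears (A): 145.71 + 290.34 + 865.84 = 1301.89
Landed cost (A) = invoice 36897.89 + 1301.89 + duty 4464.64 = 42664.42
Supplier B (CFR):
CIF value = CFR price + insurance = 38403.28 + 175.85 = 38579.13
Import duty = 38579.13 × 12.1% = 4668.07
Buyer bears (B): 175.85 + 145.71 + 290.34 + 865.84 = 1477.74
Landed cost (B) = invoice 38403.28 + 1477.74 + duty 4668.07 = 44549.09
Difference = |42664.42 − 44549.09| = 1884.67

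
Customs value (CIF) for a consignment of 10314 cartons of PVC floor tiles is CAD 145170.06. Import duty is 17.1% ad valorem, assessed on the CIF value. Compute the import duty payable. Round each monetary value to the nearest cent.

Import duty: CAD 24824.08

Import duty = 145170.06 × 17.1% = 24824.08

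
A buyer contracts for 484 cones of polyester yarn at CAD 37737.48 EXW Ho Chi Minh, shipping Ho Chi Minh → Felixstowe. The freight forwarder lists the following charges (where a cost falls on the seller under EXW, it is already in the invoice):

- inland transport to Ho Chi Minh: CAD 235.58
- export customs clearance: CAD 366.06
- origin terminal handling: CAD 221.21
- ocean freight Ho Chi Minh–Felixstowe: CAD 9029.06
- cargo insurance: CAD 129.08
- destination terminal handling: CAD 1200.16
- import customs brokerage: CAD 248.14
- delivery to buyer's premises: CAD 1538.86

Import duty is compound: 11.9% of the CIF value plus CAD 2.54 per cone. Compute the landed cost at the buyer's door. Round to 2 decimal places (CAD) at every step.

Total landed cost: CAD 57613.49

EXW: the seller makes goods available at their premises; the buyer bears all onward costs.
CIF value = EXW price + inland to port + export clearance + origin terminal + freight + insurance = 37737.48 + 235.58 + 366.06 + 221.21 + 9029.06 + 129.08 = 47718.47
Ad valorem component: 47718.47 × 11.9% = 5678.50
Specific component: 484 × 2.54 = 1229.36
Import duty = 5678.50 + 1229.36 = 6907.86
Buyer bears: inland to port 235.58 + export clearance 366.06 + origin terminal 221.21 + freight 9029.06 + insurance 129.08 + destination terminal 1200.16 + brokerage 248.14 + delivery 1538.86 + duty 6907.86 = 19876.01
Landed cost = invoice 37737.48 + 19876.01 = 57613.49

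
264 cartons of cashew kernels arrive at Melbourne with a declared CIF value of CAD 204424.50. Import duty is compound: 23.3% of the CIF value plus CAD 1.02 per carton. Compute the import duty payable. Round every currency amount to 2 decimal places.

Import duty: CAD 47900.19

Ad valorem component: 204424.50 × 23.3% = 47630.91
Specific component: 264 × 1.02 = 269.28
Import duty = 47630.91 + 269.28 = 47900.19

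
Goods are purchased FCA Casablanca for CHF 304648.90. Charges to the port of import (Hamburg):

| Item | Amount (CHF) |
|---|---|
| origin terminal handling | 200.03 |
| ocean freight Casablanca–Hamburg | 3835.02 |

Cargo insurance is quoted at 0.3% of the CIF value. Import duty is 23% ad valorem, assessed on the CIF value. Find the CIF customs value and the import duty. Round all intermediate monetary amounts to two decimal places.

Let C be the CIF value. C = FCA price + pre-shipment costs + freight + 0.3% × C
C − 0.3% × C = 304648.90 + 200.03 + 3835.02
0.997 × C = 308683.95
C = 308683.95 / 0.997 = 309612.79
Insurance premium = 0.3% × 309612.79 = 928.84
Import duty = 309612.79 × 23% = 71210.94

CIF value: CHF 309612.79; import duty: CHF 71210.94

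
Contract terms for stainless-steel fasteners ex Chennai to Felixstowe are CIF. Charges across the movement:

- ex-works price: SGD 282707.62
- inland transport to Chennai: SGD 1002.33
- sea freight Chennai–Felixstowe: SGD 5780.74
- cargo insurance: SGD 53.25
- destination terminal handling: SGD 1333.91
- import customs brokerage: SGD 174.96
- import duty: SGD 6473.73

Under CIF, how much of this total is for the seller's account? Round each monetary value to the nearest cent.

Seller's account: SGD 289543.94

CIF: the seller pays costs through ocean freight and marine insurance to the destination port.
Seller's account: goods 282707.62 + inland to port 1002.33 + freight 5780.74 + insurance 53.25 = 289543.94
Buyer's account: destination terminal 1333.91 + brokerage 174.96 + duty 6473.73 = 7982.60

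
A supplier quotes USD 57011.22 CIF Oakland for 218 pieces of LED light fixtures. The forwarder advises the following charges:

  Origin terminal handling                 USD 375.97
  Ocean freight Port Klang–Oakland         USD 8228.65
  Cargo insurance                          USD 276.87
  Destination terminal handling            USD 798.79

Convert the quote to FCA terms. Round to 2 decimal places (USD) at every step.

Not relevant to the conversion: destination terminal — on the buyer under both terms; not part of either seller's price.
From CIF to FCA, the seller no longer bears: origin terminal, freight, insurance.
FCA price = 57011.22 − 375.97 − 8228.65 − 276.87 = 48129.73

FCA price: USD 48129.73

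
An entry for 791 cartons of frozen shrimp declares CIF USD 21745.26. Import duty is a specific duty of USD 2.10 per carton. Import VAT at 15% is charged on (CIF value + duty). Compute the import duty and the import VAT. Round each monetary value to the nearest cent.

Import duty: USD 1661.10; import VAT: USD 3510.95

Import duty = 791 × 2.10 = 1661.10
VAT base = CIF + duty = 21745.26 + 1661.10 = 23406.36
Import VAT = 23406.36 × 15% = 3510.95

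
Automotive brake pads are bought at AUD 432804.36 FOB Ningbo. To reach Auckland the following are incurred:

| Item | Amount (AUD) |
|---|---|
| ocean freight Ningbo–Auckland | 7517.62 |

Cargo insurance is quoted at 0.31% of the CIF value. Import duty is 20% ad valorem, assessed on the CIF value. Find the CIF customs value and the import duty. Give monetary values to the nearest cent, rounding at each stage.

Let C be the CIF value. C = FOB price + freight + 0.31% × C
C − 0.31% × C = 432804.36 + 7517.62
0.9969 × C = 440321.98
C = 440321.98 / 0.9969 = 441691.22
Insurance premium = 0.31% × 441691.22 = 1369.24
Import duty = 441691.22 × 20% = 88338.24

CIF value: AUD 441691.22; import duty: AUD 88338.24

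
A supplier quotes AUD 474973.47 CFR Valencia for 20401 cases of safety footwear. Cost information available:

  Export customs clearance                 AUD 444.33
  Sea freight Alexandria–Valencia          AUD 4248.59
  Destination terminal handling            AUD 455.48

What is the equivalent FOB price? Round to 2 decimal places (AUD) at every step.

FOB price: AUD 470724.88

Not relevant to the conversion: export clearance — on the seller under both CFR and FOB; already in the CFR price and stays in the FOB price. destination terminal — on the buyer under both terms; not part of either seller's price.
From CFR to FOB, the seller no longer bears: freight.
FOB price = 474973.47 − 4248.59 = 470724.88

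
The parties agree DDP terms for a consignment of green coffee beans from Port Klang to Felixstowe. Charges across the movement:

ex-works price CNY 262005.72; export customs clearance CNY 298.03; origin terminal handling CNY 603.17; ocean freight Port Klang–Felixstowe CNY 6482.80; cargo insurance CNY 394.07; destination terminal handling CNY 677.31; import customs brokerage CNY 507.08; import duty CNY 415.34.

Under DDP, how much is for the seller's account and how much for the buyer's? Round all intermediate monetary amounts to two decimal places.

Seller: CNY 271383.52; buyer: CNY 0.00

DDP: the seller bears all costs including import duty.
Seller's account: goods 262005.72 + export clearance 298.03 + origin terminal 603.17 + freight 6482.80 + insurance 394.07 + destination terminal 677.31 + brokerage 507.08 + duty 415.34 = 271383.52
Buyer's account: 0.00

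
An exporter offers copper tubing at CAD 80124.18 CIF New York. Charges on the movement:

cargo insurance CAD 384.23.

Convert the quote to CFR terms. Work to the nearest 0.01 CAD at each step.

From CIF to CFR, the seller no longer bears: insurance.
CFR price = 80124.18 − 384.23 = 79739.95

CFR price: CAD 79739.95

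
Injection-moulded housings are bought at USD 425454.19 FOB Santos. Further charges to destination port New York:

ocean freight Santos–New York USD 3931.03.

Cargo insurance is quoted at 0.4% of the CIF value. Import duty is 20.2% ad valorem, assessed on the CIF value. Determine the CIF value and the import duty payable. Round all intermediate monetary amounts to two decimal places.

Let C be the CIF value. C = FOB price + freight + 0.4% × C
C − 0.4% × C = 425454.19 + 3931.03
0.996 × C = 429385.22
C = 429385.22 / 0.996 = 431109.66
Insurance premium = 0.4% × 431109.66 = 1724.44
Import duty = 431109.66 × 20.2% = 87084.15

CIF value: USD 431109.66; import duty: USD 87084.15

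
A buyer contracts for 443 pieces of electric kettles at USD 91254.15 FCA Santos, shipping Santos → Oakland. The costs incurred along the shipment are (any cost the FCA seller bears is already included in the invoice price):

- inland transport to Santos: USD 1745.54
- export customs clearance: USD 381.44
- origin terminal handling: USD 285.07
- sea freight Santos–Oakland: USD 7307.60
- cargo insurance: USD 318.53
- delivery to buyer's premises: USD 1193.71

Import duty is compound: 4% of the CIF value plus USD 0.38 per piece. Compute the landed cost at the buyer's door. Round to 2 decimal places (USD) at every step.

Total landed cost: USD 104494.01

FCA: the seller delivers export-cleared goods to the carrier; the buyer bears costs from that point.
Already in the invoice (seller's account under FCA): inland to port, export clearance — exclude.
CIF value = FCA price + origin terminal + freight + insurance = 91254.15 + 285.07 + 7307.60 + 318.53 = 99165.35
Ad valorem component: 99165.35 × 4% = 3966.61
Specific component: 443 × 0.38 = 168.34
Import duty = 3966.61 + 168.34 = 4134.95
Buyer bears: origin terminal 285.07 + freight 7307.60 + insurance 318.53 + delivery 1193.71 + duty 4134.95 = 13239.86
Landed cost = invoice 91254.15 + 13239.86 = 104494.01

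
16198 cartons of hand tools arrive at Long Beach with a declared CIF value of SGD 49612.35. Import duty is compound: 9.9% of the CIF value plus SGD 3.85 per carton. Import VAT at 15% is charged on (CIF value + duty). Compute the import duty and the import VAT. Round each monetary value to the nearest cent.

Ad valorem component: 49612.35 × 9.9% = 4911.62
Specific component: 16198 × 3.85 = 62362.30
Import duty = 4911.62 + 62362.30 = 67273.92
VAT base = CIF + duty = 49612.35 + 67273.92 = 116886.27
Import VAT = 116886.27 × 15% = 17532.94

Import duty: SGD 67273.92; import VAT: SGD 17532.94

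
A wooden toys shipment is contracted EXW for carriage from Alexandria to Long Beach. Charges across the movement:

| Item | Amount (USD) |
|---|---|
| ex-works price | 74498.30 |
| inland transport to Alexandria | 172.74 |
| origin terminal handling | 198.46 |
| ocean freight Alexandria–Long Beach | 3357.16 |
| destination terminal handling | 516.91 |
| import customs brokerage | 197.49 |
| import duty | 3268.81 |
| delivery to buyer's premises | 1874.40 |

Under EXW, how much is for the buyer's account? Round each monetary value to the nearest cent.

EXW: the seller makes goods available at their premises; the buyer bears all onward costs.
Seller's account: goods 74498.30 = 74498.30
Buyer's account: inland to port 172.74 + origin terminal 198.46 + freight 3357.16 + destination terminal 516.91 + brokerage 197.49 + duty 3268.81 + delivery 1874.40 = 9585.97

Buyer's account: USD 9585.97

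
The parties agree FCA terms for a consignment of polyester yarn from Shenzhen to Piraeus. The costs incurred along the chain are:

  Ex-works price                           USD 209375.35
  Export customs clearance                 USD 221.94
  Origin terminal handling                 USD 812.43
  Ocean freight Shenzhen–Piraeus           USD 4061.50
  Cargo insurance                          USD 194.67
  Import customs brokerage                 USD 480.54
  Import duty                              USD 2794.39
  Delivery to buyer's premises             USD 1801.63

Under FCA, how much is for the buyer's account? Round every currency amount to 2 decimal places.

FCA: the seller delivers export-cleared goods to the carrier; the buyer bears costs from that point.
Seller's account: goods 209375.35 + export clearance 221.94 = 209597.29
Buyer's account: origin terminal 812.43 + freight 4061.50 + insurance 194.67 + brokerage 480.54 + duty 2794.39 + delivery 1801.63 = 10145.16

Buyer's account: USD 10145.16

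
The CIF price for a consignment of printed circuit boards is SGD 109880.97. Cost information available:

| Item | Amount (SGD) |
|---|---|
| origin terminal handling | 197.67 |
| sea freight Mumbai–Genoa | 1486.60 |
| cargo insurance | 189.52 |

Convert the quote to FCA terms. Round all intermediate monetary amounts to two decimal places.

From CIF to FCA, the seller no longer bears: origin terminal, freight, insurance.
FCA price = 109880.97 − 197.67 − 1486.60 − 189.52 = 108007.18

FCA price: SGD 108007.18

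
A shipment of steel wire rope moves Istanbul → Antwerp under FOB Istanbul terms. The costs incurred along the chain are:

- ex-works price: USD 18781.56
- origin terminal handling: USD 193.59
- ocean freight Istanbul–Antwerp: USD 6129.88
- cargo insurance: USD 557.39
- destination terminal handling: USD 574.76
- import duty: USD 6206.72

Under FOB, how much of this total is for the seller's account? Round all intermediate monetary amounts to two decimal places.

Seller's account: USD 18975.15

FOB: the seller bears costs until goods are on board at the origin port; the buyer bears freight, insurance and all costs thereafter.
Seller's account: goods 18781.56 + origin terminal 193.59 = 18975.15
Buyer's account: freight 6129.88 + insurance 557.39 + destination terminal 574.76 + duty 6206.72 = 13468.75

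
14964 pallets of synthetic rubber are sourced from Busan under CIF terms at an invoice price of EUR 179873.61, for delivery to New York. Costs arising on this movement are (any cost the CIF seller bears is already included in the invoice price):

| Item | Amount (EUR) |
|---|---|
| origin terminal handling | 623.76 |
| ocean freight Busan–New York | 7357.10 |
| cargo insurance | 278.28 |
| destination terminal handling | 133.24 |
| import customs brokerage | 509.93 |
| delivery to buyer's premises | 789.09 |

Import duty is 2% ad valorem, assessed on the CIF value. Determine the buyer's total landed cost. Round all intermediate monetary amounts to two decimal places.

Total landed cost: EUR 184903.34

CIF: the seller pays costs through ocean freight and marine insurance to the destination port.
Already in the invoice (seller's account under CIF): origin terminal, freight, insurance — exclude.
The CIF price already equals the CIF value: 179873.61
Import duty = 179873.61 × 2% = 3597.47
Buyer bears: destination terminal 133.24 + brokerage 509.93 + delivery 789.09 + duty 3597.47 = 5029.73
Landed cost = invoice 179873.61 + 5029.73 = 184903.34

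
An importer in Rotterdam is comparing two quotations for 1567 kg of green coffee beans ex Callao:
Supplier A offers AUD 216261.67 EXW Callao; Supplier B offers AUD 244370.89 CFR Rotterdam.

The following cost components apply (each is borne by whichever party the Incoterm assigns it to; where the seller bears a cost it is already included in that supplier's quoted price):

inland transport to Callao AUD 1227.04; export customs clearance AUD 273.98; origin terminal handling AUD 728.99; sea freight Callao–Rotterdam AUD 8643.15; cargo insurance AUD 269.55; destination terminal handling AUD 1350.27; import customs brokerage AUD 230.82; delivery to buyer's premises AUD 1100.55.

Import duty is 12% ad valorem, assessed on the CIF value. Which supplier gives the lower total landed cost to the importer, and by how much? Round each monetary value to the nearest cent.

Supplier A is cheaper by AUD 19304.38

Supplier A (EXW):
CIF value = EXW price + inland to port + export clearance + origin terminal + freight + insurance = 216261.67 + 1227.04 + 273.98 + 728.99 + 8643.15 + 269.55 = 227404.38
Import duty = 227404.38 × 12% = 27288.53
Buyer bears (A): 1227.04 + 273.98 + 728.99 + 8643.15 + 269.55 + 1350.27 + 230.82 + 1100.55 = 13824.35
Landed cost (A) = invoice 216261.67 + 13824.35 + duty 27288.53 = 257374.55
Supplier B (CFR):
CIF value = CFR price + insurance = 244370.89 + 269.55 = 244640.44
Import duty = 244640.44 × 12% = 29356.85
Buyer bears (B): 269.55 + 1350.27 + 230.82 + 1100.55 = 2951.19
Landed cost (B) = invoice 244370.89 + 2951.19 + duty 29356.85 = 276678.93
Difference = |257374.55 − 276678.93| = 19304.38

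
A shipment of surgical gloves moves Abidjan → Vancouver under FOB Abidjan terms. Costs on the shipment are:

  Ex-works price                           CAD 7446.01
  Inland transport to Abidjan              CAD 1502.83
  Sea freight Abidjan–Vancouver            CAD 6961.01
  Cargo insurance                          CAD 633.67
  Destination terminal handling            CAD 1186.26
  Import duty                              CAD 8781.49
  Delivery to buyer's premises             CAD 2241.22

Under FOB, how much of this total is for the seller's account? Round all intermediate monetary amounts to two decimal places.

Seller's account: CAD 8948.84

FOB: the seller bears costs until goods are on board at the origin port; the buyer bears freight, insurance and all costs thereafter.
Seller's account: goods 7446.01 + inland to port 1502.83 = 8948.84
Buyer's account: freight 6961.01 + insurance 633.67 + destination terminal 1186.26 + duty 8781.49 + delivery 2241.22 = 19803.65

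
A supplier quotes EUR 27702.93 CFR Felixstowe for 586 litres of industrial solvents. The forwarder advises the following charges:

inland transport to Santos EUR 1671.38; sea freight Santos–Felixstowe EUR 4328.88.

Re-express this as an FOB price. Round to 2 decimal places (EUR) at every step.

FOB price: EUR 23374.05

Not relevant to the conversion: inland to port — on the seller under both CFR and FOB; already in the CFR price and stays in the FOB price.
From CFR to FOB, the seller no longer bears: freight.
FOB price = 27702.93 − 4328.88 = 23374.05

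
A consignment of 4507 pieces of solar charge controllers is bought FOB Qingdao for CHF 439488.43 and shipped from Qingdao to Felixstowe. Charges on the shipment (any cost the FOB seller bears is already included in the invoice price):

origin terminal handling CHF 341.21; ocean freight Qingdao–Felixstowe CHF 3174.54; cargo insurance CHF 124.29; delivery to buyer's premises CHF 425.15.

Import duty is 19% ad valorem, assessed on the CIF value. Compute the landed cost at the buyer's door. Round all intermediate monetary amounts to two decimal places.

Total landed cost: CHF 527341.99

FOB: the seller bears costs until goods are on board at the origin port; the buyer bears freight, insurance and all costs thereafter.
Already in the invoice (seller's account under FOB): origin terminal — exclude.
CIF value = FOB price + freight + insurance = 439488.43 + 3174.54 + 124.29 = 442787.26
Import duty = 442787.26 × 19% = 84129.58
Buyer bears: freight 3174.54 + insurance 124.29 + delivery 425.15 + duty 84129.58 = 87853.56
Landed cost = invoice 439488.43 + 87853.56 = 527341.99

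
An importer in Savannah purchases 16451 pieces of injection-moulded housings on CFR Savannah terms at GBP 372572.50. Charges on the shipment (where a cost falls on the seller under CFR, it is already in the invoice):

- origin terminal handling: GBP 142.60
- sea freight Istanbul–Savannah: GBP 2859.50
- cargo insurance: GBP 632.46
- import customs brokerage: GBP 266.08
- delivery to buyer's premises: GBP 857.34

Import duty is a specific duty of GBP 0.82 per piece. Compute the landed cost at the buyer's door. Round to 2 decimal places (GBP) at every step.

Total landed cost: GBP 387818.20

CFR: the seller pays costs through ocean freight to the destination port, but not insurance.
Already in the invoice (seller's account under CFR): origin terminal, freight — exclude.
CIF value = CFR price + insurance = 372572.50 + 632.46 = 373204.96
Import duty = 16451 × 0.82 = 13489.82
Buyer bears: insurance 632.46 + brokerage 266.08 + delivery 857.34 + duty 13489.82 = 15245.70
Landed cost = invoice 372572.50 + 15245.70 = 387818.20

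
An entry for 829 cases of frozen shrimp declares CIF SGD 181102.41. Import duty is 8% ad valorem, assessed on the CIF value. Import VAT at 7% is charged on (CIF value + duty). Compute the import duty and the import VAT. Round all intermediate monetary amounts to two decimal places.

Import duty = 181102.41 × 8% = 14488.19
VAT base = CIF + duty = 181102.41 + 14488.19 = 195590.60
Import VAT = 195590.60 × 7% = 13691.34

Import duty: SGD 14488.19; import VAT: SGD 13691.34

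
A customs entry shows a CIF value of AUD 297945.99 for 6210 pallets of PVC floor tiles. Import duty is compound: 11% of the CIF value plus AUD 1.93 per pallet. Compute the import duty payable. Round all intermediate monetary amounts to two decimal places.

Ad valorem component: 297945.99 × 11% = 32774.06
Specific component: 6210 × 1.93 = 11985.30
Import duty = 32774.06 + 11985.30 = 44759.36

Import duty: AUD 44759.36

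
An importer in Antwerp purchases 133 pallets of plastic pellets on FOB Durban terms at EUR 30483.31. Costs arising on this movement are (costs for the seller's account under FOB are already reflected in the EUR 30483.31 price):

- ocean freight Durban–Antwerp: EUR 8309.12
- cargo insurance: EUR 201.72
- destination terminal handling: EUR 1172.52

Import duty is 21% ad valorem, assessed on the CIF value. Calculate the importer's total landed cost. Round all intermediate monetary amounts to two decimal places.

Total landed cost: EUR 48355.44

FOB: the seller bears costs until goods are on board at the origin port; the buyer bears freight, insurance and all costs thereafter.
CIF value = FOB price + freight + insurance = 30483.31 + 8309.12 + 201.72 = 38994.15
Import duty = 38994.15 × 21% = 8188.77
Buyer bears: freight 8309.12 + insurance 201.72 + destination terminal 1172.52 + duty 8188.77 = 17872.13
Landed cost = invoice 30483.31 + 17872.13 = 48355.44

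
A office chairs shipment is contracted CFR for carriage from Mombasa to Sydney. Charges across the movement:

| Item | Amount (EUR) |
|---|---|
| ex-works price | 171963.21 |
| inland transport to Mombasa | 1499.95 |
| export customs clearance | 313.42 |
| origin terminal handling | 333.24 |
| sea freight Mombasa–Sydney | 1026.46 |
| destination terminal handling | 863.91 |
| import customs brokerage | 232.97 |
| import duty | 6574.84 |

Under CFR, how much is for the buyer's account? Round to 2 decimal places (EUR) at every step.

Buyer's account: EUR 7671.72

CFR: the seller pays costs through ocean freight to the destination port, but not insurance.
Seller's account: goods 171963.21 + inland to port 1499.95 + export clearance 313.42 + origin terminal 333.24 + freight 1026.46 = 175136.28
Buyer's account: destination terminal 863.91 + brokerage 232.97 + duty 6574.84 = 7671.72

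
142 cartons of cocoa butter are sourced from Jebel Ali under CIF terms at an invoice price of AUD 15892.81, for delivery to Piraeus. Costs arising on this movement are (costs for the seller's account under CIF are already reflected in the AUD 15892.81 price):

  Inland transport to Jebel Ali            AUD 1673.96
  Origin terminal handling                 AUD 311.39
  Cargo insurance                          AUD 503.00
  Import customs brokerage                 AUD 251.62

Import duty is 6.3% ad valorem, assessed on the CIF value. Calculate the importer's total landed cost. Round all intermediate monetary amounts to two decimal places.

Total landed cost: AUD 17145.68

CIF: the seller pays costs through ocean freight and marine insurance to the destination port.
Already in the invoice (seller's account under CIF): inland to port, origin terminal, insurance — exclude.
The CIF price already equals the CIF value: 15892.81
Import duty = 15892.81 × 6.3% = 1001.25
Buyer bears: brokerage 251.62 + duty 1001.25 = 1252.87
Landed cost = invoice 15892.81 + 1252.87 = 17145.68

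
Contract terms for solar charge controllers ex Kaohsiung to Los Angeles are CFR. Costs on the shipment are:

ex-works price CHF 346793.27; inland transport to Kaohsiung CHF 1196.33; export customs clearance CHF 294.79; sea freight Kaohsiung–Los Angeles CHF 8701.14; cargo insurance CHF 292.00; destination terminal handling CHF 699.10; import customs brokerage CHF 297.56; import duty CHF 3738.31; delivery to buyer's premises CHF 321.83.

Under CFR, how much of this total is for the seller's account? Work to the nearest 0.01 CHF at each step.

Seller's account: CHF 356985.53

CFR: the seller pays costs through ocean freight to the destination port, but not insurance.
Seller's account: goods 346793.27 + inland to port 1196.33 + export clearance 294.79 + freight 8701.14 = 356985.53
Buyer's account: insurance 292.00 + destination terminal 699.10 + brokerage 297.56 + duty 3738.31 + delivery 321.83 = 5348.80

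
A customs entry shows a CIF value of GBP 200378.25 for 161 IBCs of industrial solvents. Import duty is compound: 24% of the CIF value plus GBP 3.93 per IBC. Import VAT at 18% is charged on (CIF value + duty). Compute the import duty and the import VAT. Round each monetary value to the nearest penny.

Import duty: GBP 48723.51; import VAT: GBP 44838.32

Ad valorem component: 200378.25 × 24% = 48090.78
Specific component: 161 × 3.93 = 632.73
Import duty = 48090.78 + 632.73 = 48723.51
VAT base = CIF + duty = 200378.25 + 48723.51 = 249101.76
Import VAT = 249101.76 × 18% = 44838.32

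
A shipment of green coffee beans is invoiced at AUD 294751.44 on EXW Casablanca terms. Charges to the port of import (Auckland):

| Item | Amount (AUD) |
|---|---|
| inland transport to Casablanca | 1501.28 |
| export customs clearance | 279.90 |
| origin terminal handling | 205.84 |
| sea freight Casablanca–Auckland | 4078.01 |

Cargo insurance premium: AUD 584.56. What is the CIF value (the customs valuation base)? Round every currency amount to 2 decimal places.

CIF = EXW price + pre-shipment costs + freight + insurance
CIF = 294751.44 + 1501.28 + 279.90 + 205.84 + 4078.01 + 584.56 = 301401.03

CIF value: AUD 301401.03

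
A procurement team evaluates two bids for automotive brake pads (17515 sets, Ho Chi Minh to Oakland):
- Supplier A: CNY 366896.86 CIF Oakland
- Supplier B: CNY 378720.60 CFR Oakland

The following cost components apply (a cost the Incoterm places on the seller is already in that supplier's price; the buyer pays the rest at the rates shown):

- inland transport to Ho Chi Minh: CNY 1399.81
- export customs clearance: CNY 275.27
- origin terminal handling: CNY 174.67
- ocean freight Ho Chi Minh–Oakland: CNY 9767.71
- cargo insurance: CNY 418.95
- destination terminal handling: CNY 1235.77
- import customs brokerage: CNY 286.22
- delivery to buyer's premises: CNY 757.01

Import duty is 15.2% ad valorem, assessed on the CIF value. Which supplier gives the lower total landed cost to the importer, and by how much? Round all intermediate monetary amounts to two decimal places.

Supplier A is cheaper by CNY 14103.58

Supplier A (CIF):
The CIF price already equals the CIF value: 366896.86
Import duty = 366896.86 × 15.2% = 55768.32
Buyer bears (A): 1235.77 + 286.22 + 757.01 = 2279.00
Landed cost (A) = invoice 366896.86 + 2279.00 + duty 55768.32 = 424944.18
Supplier B (CFR):
CIF value = CFR price + insurance = 378720.60 + 418.95 = 379139.55
Import duty = 379139.55 × 15.2% = 57629.21
Buyer bears (B): 418.95 + 1235.77 + 286.22 + 757.01 = 2697.95
Landed cost (B) = invoice 378720.60 + 2697.95 + duty 57629.21 = 439047.76
Difference = |424944.18 − 439047.76| = 14103.58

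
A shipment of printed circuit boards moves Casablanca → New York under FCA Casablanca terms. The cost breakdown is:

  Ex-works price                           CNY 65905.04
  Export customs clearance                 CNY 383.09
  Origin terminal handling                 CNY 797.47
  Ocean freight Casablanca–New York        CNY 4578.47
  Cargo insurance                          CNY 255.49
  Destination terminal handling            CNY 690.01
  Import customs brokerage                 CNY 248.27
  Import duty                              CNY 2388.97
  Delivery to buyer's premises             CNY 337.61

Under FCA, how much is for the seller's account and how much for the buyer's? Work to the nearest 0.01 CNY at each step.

Seller: CNY 66288.13; buyer: CNY 9296.29

FCA: the seller delivers export-cleared goods to the carrier; the buyer bears costs from that point.
Seller's account: goods 65905.04 + export clearance 383.09 = 66288.13
Buyer's account: origin terminal 797.47 + freight 4578.47 + insurance 255.49 + destination terminal 690.01 + brokerage 248.27 + duty 2388.97 + delivery 337.61 = 9296.29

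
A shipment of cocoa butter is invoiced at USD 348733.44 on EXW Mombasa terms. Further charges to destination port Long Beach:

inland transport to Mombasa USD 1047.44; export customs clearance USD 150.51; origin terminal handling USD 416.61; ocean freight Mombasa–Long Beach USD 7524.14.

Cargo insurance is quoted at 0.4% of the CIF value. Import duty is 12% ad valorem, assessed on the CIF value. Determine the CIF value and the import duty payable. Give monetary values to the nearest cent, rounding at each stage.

CIF value: USD 359309.38; import duty: USD 43117.13

Let C be the CIF value. C = EXW price + pre-shipment costs + freight + 0.4% × C
C − 0.4% × C = 348733.44 + 1047.44 + 150.51 + 416.61 + 7524.14
0.996 × C = 357872.14
C = 357872.14 / 0.996 = 359309.38
Insurance premium = 0.4% × 359309.38 = 1437.24
Import duty = 359309.38 × 12% = 43117.13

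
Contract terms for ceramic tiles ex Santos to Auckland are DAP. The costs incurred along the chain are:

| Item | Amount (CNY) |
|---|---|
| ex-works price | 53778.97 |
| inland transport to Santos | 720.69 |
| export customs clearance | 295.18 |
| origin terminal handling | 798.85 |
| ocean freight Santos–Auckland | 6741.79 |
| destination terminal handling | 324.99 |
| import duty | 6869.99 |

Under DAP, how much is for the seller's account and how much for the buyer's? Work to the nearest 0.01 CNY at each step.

Seller: CNY 62660.47; buyer: CNY 6869.99

DAP: the seller bears all costs to the named destination except import duty and clearance.
Seller's account: goods 53778.97 + inland to port 720.69 + export clearance 295.18 + origin terminal 798.85 + freight 6741.79 + destination terminal 324.99 = 62660.47
Buyer's account: duty 6869.99 = 6869.99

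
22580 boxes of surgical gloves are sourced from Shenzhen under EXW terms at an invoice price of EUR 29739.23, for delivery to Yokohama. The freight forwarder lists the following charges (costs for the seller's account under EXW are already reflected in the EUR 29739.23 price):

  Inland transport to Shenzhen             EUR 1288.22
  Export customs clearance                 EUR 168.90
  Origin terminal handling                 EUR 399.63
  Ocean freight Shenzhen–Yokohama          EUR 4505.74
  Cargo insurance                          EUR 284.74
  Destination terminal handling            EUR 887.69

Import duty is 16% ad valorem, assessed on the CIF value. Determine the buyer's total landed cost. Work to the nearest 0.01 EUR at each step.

Total landed cost: EUR 43095.98

EXW: the seller makes goods available at their premises; the buyer bears all onward costs.
CIF value = EXW price + inland to port + export clearance + origin terminal + freight + insurance = 29739.23 + 1288.22 + 168.90 + 399.63 + 4505.74 + 284.74 = 36386.46
Import duty = 36386.46 × 16% = 5821.83
Buyer bears: inland to port 1288.22 + export clearance 168.90 + origin terminal 399.63 + freight 4505.74 + insurance 284.74 + destination terminal 887.69 + duty 5821.83 = 13356.75
Landed cost = invoice 29739.23 + 13356.75 = 43095.98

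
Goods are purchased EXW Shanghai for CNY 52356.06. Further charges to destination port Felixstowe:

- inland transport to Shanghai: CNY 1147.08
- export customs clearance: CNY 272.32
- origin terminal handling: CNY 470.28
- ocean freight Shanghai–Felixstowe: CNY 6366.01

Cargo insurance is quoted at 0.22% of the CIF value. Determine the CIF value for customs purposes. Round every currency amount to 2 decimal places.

Let C be the CIF value. C = EXW price + pre-shipment costs + freight + 0.22% × C
C − 0.22% × C = 52356.06 + 1147.08 + 272.32 + 470.28 + 6366.01
0.9978 × C = 60611.75
C = 60611.75 / 0.9978 = 60745.39
Insurance premium = 0.22% × 60745.39 = 133.64

CIF value: CNY 60745.39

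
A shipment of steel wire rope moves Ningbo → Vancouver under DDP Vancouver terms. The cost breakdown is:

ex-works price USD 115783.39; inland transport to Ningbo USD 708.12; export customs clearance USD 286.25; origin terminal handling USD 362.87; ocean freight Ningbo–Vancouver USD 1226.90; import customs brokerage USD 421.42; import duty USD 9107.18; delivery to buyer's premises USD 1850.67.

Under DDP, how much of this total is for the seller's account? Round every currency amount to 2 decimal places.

DDP: the seller bears all costs including import duty.
Seller's account: goods 115783.39 + inland to port 708.12 + export clearance 286.25 + origin terminal 362.87 + freight 1226.90 + brokerage 421.42 + duty 9107.18 + delivery 1850.67 = 129746.80
Buyer's account: 0.00

Seller's account: USD 129746.80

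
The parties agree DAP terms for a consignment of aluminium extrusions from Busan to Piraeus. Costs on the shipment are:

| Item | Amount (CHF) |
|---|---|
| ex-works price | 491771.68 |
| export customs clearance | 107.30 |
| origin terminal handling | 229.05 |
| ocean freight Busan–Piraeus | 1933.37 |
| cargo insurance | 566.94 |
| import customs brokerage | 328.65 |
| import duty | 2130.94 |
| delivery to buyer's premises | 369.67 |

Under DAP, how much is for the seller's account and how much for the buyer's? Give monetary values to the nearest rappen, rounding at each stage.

DAP: the seller bears all costs to the named destination except import duty and clearance.
Seller's account: goods 491771.68 + export clearance 107.30 + origin terminal 229.05 + freight 1933.37 + insurance 566.94 + delivery 369.67 = 494978.01
Buyer's account: brokerage 328.65 + duty 2130.94 = 2459.59

Seller: CHF 494978.01; buyer: CHF 2459.59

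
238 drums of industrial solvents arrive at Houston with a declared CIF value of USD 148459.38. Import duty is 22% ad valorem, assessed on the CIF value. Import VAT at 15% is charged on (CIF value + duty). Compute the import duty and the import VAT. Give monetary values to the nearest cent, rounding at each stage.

Import duty: USD 32661.06; import VAT: USD 27168.07

Import duty = 148459.38 × 22% = 32661.06
VAT base = CIF + duty = 148459.38 + 32661.06 = 181120.44
Import VAT = 181120.44 × 15% = 27168.07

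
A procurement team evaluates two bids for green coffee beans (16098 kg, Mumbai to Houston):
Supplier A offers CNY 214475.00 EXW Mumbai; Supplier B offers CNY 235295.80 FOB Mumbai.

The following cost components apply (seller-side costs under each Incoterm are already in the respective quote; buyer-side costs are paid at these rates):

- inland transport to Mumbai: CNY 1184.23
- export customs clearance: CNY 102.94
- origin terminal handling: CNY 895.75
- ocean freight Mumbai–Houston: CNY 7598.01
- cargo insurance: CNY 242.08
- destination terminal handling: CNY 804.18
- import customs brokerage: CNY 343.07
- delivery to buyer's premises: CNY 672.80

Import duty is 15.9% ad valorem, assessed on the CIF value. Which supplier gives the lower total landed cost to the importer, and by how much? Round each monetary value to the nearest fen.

Supplier A is cheaper by CNY 21601.31

Supplier A (EXW):
CIF value = EXW price + inland to port + export clearance + origin terminal + freight + insurance = 214475.00 + 1184.23 + 102.94 + 895.75 + 7598.01 + 242.08 = 224498.01
Import duty = 224498.01 × 15.9% = 35695.18
Buyer bears (A): 1184.23 + 102.94 + 895.75 + 7598.01 + 242.08 + 804.18 + 343.07 + 672.80 = 11843.06
Landed cost (A) = invoice 214475.00 + 11843.06 + duty 35695.18 = 262013.24
Supplier B (FOB):
CIF value = FOB price + freight + insurance = 235295.80 + 7598.01 + 242.08 = 243135.89
Import duty = 243135.89 × 15.9% = 38658.61
Buyer bears (B): 7598.01 + 242.08 + 804.18 + 343.07 + 672.80 = 9660.14
Landed cost (B) = invoice 235295.80 + 9660.14 + duty 38658.61 = 283614.55
Difference = |262013.24 − 283614.55| = 21601.31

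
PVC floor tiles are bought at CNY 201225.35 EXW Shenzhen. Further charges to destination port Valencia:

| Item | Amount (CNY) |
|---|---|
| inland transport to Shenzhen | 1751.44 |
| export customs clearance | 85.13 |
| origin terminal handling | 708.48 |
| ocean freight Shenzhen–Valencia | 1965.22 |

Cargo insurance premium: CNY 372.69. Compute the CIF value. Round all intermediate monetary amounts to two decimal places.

CIF value: CNY 206108.31

CIF = EXW price + pre-shipment costs + freight + insurance
CIF = 201225.35 + 1751.44 + 85.13 + 708.48 + 1965.22 + 372.69 = 206108.31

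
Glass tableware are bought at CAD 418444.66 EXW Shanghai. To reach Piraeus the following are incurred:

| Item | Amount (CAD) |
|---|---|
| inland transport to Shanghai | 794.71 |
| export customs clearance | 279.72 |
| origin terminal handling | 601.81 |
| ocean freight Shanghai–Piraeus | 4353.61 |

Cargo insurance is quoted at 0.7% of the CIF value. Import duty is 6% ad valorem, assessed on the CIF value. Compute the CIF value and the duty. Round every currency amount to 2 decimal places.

CIF value: CAD 427466.78; import duty: CAD 25648.01

Let C be the CIF value. C = EXW price + pre-shipment costs + freight + 0.7% × C
C − 0.7% × C = 418444.66 + 794.71 + 279.72 + 601.81 + 4353.61
0.993 × C = 424474.51
C = 424474.51 / 0.993 = 427466.78
Insurance premium = 0.7% × 427466.78 = 2992.27
Import duty = 427466.78 × 6% = 25648.01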